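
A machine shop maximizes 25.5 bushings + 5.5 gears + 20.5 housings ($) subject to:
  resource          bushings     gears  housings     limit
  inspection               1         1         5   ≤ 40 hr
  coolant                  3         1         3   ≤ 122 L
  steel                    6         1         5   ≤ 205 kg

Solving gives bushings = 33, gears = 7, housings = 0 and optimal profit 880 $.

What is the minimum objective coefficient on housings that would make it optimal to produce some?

Check each constraint at x*: inspection 40/40 (tight); coolant 106/122 (slack 16); steel 205/205 (tight).
Slack constraints have shadow price 0 (complementary slackness).
Dual feasibility on the basic columns requires 1·y_inspection + 6·y_steel = 25.5, 1·y_inspection + 1·y_steel = 5.5.
→ y_inspection = 1.5 and y_steel = 4.
housings enters the basis when its profit ≥ yᵀa₃ = 1.5·5 + 4·5 = 27.5.

27.5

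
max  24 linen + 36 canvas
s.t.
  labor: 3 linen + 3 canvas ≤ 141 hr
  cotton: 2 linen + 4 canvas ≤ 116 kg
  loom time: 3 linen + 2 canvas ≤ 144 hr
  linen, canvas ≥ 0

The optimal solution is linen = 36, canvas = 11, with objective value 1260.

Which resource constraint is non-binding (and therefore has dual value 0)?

loom time

labor: 141/141 (binding)
cotton: 116/116 (binding)
loom time: 130/144 (slack 14)
By complementary slackness, a constraint with positive slack has shadow price 0 → loom time.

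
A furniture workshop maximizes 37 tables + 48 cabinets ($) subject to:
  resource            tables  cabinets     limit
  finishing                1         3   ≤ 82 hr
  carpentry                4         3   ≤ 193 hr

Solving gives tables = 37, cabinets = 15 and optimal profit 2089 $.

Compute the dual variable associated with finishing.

Both finishing and carpentry are binding at x*.
From A_Bᵀ y = c: 1·y_finishing + 4·y_carpentry = 37; 3·y_finishing + 3·y_carpentry = 48.
Solving: y_finishing = 9, y_carpentry = 7.
Shadow price of finishing = 9.

9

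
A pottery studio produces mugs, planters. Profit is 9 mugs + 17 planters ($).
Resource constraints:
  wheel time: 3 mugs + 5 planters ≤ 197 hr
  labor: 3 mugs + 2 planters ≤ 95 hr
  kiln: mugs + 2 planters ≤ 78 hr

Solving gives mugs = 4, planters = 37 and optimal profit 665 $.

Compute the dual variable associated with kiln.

Check each constraint at x*: wheel time 197/197 (tight); labor 86/95 (slack 9); kiln 78/78 (tight).
Since labor is not tight, its dual is 0.
The binding rows give the dual system: 3·y_wheel time + 1·y_kiln = 9 and 5·y_wheel time + 2·y_kiln = 17.
This yields shadow prices y_wheel time = 1, y_kiln = 6.
Shadow price of kiln = 6.

6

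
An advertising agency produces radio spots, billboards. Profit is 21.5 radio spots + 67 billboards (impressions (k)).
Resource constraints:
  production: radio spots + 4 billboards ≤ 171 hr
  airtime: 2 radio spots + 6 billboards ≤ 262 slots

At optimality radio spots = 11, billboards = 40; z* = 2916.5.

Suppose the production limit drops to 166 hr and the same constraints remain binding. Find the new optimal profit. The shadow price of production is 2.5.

Δb = -5, so new z* = 2916.5 + (2.5)·(-5) = 2916.5 − 12.5 = 2904.

2904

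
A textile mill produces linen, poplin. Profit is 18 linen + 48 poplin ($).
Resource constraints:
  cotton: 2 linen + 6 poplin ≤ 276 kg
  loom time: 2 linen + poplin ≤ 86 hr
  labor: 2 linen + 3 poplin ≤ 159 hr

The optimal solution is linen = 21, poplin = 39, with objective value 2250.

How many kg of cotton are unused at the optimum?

cotton used = 2·21 + 6·39 = 276; slack = 276 − 276 = 0.

0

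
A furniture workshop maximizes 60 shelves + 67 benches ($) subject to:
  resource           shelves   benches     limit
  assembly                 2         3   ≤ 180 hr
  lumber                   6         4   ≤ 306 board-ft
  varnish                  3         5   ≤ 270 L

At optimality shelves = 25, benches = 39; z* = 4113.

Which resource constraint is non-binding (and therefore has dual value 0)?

assembly: 167/180 (slack 13)
lumber: 306/306 (binding)
varnish: 270/270 (binding)
By complementary slackness, a constraint with positive slack has shadow price 0 → assembly.

assembly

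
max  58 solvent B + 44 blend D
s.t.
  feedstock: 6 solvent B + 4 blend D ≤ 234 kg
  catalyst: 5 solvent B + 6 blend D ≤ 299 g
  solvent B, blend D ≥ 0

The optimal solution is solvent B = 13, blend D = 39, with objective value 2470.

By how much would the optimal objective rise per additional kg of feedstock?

8

Check each constraint at x*: feedstock 234/234 (tight); catalyst 299/299 (tight).
From A_Bᵀ y = c: 6·y_feedstock + 5·y_catalyst = 58; 4·y_feedstock + 6·y_catalyst = 44.
Solving: y_feedstock = 8, y_catalyst = 2.
Shadow price of feedstock = 8.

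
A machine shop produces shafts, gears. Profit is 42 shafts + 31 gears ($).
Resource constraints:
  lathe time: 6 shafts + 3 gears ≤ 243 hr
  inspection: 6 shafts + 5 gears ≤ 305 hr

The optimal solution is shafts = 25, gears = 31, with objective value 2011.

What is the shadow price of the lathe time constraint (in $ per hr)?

2

Check each constraint at x*: lathe time 243/243 (tight); inspection 305/305 (tight).
The binding rows give the dual system: 6·y_lathe time + 6·y_inspection = 42 and 3·y_lathe time + 5·y_inspection = 31.
This yields shadow prices y_lathe time = 2, y_inspection = 5.
Shadow price of lathe time = 2.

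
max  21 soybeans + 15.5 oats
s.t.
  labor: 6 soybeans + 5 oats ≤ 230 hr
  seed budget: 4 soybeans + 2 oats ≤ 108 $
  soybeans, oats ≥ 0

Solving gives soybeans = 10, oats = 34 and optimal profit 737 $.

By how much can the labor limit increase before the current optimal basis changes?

40

Binding constraints: labor, seed budget. The basis is B = [[6,5],[4,2]] with det -8.
Per unit increase in labor, x* moves by d = (-0.25, 0.5).
The basis stays optimal until soybeans reaches 0; allowable increase = 40 hr.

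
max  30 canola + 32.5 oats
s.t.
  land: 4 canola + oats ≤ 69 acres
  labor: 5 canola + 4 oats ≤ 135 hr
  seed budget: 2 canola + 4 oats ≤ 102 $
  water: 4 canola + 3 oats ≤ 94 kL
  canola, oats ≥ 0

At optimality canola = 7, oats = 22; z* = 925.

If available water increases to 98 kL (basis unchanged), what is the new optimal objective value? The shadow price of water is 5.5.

947

Δb = 4, so new z* = 925 + (5.5)·(4) = 925 + 22 = 947.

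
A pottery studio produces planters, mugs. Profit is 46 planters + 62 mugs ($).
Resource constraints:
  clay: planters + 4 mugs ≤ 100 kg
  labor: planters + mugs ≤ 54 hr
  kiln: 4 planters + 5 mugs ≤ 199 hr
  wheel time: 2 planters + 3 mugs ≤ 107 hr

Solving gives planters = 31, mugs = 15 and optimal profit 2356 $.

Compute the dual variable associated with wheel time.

9

At the optimum: clay uses 91 of 100 (slack = 9); labor uses 46 of 54 (slack = 8); kiln uses 199 of 199 (binding); wheel time uses 107 of 107 (binding).
Slack constraints have shadow price 0 (complementary slackness).
Dual feasibility on the basic columns requires 4·y_kiln + 2·y_wheel time = 46, 5·y_kiln + 3·y_wheel time = 62.
→ y_kiln = 7 and y_wheel time = 9.
Shadow price of wheel time = 9.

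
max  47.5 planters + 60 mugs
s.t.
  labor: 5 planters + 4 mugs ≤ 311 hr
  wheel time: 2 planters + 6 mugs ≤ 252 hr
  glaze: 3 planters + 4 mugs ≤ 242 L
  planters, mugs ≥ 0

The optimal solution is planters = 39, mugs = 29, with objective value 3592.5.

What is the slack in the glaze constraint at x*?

9

glaze used = 3·39 + 4·29 = 233; slack = 242 − 233 = 9.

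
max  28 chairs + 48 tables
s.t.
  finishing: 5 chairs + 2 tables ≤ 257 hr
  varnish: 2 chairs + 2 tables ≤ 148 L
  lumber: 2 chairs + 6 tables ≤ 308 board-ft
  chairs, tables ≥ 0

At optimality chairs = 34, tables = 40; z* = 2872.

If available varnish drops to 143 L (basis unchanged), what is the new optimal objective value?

Binding: varnish and lumber. Non-binding: finishing (7 unused).
Slack constraints have shadow price 0 (complementary slackness).
Dual feasibility on the basic columns requires 2·y_varnish + 2·y_lumber = 28, 2·y_varnish + 6·y_lumber = 48.
→ y_varnish = 9 and y_lumber = 5.
Δz = y_varnish·Δb = 9 × (-5) = -45, so new z* = 2872 − 45 = 2827.

2827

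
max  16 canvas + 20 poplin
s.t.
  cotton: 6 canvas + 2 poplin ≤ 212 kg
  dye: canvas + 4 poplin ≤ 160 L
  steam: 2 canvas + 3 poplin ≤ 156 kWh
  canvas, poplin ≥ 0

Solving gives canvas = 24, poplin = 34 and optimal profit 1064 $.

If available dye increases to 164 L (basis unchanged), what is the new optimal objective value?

1080

Binding: cotton and dye. Non-binding: steam (6 unused).
By complementary slackness, y = 0 for the non-binding constraint.
Dual feasibility on the basic columns requires 6·y_cotton + 1·y_dye = 16, 2·y_cotton + 4·y_dye = 20.
→ y_cotton = 2 and y_dye = 4.
Δz = y_dye·Δb = 4 × (4) = 16, so new z* = 1064 + 16 = 1080.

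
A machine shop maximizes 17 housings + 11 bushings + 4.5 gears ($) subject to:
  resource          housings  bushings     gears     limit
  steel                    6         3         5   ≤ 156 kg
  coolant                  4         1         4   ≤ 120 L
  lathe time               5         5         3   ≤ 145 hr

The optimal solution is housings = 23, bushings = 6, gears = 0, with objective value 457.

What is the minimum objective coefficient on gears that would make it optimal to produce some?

Binding: steel and lathe time. Non-binding: coolant (22 unused).
Slack constraints have shadow price 0 (complementary slackness).
The binding rows give the dual system: 6·y_steel + 5·y_lathe time = 17 and 3·y_steel + 5·y_lathe time = 11.
→ y_steel = 2 and y_lathe time = 1.
gears enters the basis when its profit ≥ yᵀa₃ = 2·5 + 1·3 = 13.

13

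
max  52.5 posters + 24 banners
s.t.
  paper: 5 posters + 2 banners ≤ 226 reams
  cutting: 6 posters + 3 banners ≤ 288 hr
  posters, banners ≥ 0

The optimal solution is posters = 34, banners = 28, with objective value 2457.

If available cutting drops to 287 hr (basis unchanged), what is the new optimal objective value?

2452

Check each constraint at x*: paper 226/226 (tight); cutting 288/288 (tight).
Dual feasibility on the basic columns requires 5·y_paper + 6·y_cutting = 52.5, 2·y_paper + 3·y_cutting = 24.
→ y_paper = 4.5 and y_cutting = 5.
Δz = y_cutting·Δb = 5 × (-1) = -5, so new z* = 2457 − 5 = 2452.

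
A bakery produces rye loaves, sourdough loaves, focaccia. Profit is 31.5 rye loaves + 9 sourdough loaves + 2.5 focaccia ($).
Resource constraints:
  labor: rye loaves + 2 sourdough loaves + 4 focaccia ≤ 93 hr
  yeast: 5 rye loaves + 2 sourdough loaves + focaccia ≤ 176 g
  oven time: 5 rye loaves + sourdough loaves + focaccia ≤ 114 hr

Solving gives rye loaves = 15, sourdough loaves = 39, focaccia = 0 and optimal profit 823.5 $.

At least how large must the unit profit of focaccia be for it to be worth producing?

At the optimum: labor uses 93 of 93 (binding); yeast uses 153 of 176 (slack = 23); oven time uses 114 of 114 (binding).
Since yeast is not tight, its dual is 0.
The binding rows give the dual system: 1·y_labor + 5·y_oven time = 31.5 and 2·y_labor + 1·y_oven time = 9.
→ y_labor = 1.5 and y_oven time = 6.
focaccia enters the basis when its profit ≥ yᵀa₃ = 1.5·4 + 6·1 = 12.

12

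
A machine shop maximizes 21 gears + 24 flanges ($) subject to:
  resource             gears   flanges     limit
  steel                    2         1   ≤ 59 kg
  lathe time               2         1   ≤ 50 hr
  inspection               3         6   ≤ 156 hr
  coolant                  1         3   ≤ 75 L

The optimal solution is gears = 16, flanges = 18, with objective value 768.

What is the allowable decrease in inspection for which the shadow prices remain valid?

Binding constraints: lathe time, inspection. The basis is B = [[2,1],[3,6]] with det 9.
Per unit decrease in inspection, x* moves by d = (0.1111, -0.2222).
The basis stays optimal until flanges reaches 0; allowable decrease = 81 hr.

81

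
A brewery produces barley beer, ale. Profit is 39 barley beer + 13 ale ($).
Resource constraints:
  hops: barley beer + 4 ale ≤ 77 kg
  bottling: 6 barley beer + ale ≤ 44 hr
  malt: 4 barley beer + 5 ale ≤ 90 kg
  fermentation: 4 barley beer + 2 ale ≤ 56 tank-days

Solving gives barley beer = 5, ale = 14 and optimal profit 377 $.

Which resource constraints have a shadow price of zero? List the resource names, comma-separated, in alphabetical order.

hops: 61/77 (slack 16)
bottling: 44/44 (binding)
malt: 90/90 (binding)
fermentation: 48/56 (slack 8)
By complementary slackness, a constraint with positive slack has shadow price 0 → fermentation, hops.

fermentation, hops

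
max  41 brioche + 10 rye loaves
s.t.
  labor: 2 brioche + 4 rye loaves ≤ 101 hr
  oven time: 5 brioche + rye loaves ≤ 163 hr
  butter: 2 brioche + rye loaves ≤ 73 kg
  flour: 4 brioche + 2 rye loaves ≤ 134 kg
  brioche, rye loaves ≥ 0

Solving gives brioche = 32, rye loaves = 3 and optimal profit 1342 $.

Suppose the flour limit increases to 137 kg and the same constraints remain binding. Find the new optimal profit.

At the optimum: labor uses 76 of 101 (slack = 25); oven time uses 163 of 163 (binding); butter uses 67 of 73 (slack = 6); flour uses 134 of 134 (binding).
Slack constraints have shadow price 0 (complementary slackness).
From A_Bᵀ y = c: 5·y_oven time + 4·y_flour = 41; 1·y_oven time + 2·y_flour = 10.
→ y_oven time = 7 and y_flour = 1.5.
Δz = y_flour·Δb = 1.5 × (3) = 4.5, so new z* = 1342 + 4.5 = 1346.5.

1346.5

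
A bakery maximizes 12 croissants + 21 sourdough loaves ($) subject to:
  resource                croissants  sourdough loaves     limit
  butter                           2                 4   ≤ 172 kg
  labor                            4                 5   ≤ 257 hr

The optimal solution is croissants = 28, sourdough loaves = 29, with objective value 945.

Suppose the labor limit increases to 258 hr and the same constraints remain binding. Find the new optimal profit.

Check each constraint at x*: butter 172/172 (tight); labor 257/257 (tight).
Dual feasibility on the basic columns requires 2·y_butter + 4·y_labor = 12, 4·y_butter + 5·y_labor = 21.
This yields shadow prices y_butter = 4, y_labor = 1.
Δz = y_labor·Δb = 1 × (1) = 1, so new z* = 945 + 1 = 946.

946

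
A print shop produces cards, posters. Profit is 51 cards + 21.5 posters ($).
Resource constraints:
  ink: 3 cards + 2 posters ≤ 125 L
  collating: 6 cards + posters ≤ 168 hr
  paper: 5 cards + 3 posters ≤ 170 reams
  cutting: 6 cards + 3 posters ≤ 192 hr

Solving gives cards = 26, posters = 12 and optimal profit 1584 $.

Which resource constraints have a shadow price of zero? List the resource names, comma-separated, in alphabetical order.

ink: 102/125 (slack 23)
collating: 168/168 (binding)
paper: 166/170 (slack 4)
cutting: 192/192 (binding)
By complementary slackness, a constraint with positive slack has shadow price 0 → ink, paper.

ink, paper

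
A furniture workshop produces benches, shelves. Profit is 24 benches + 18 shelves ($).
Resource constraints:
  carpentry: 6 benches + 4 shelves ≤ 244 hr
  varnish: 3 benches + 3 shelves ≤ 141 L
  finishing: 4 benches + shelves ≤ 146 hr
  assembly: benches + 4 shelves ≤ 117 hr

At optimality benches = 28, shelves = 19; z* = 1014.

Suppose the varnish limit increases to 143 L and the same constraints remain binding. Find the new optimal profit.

At the optimum: carpentry uses 244 of 244 (binding); varnish uses 141 of 141 (binding); finishing uses 131 of 146 (slack = 15); assembly uses 104 of 117 (slack = 13).
Slack constraints have shadow price 0 (complementary slackness).
The binding rows give the dual system: 6·y_carpentry + 3·y_varnish = 24 and 4·y_carpentry + 3·y_varnish = 18.
Solving: y_carpentry = 3, y_varnish = 2.
Δz = y_varnish·Δb = 2 × (2) = 4, so new z* = 1014 + 4 = 1018.

1018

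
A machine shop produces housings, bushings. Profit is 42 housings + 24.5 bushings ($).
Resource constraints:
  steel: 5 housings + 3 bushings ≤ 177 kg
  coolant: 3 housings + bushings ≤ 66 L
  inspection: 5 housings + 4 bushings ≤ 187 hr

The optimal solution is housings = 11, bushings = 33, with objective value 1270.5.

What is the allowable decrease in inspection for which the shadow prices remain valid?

77

Binding constraints: coolant, inspection. The basis is B = [[3,1],[5,4]] with det 7.
Per unit decrease in inspection, x* moves by d = (0.1429, -0.4286).
The basis stays optimal until bushings reaches 0; allowable decrease = 77 hr.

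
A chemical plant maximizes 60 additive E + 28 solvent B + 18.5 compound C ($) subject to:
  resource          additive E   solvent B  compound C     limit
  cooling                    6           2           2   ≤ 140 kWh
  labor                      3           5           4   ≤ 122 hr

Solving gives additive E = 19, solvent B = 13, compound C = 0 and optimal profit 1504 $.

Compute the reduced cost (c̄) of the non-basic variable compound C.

At the optimum: cooling uses 140 of 140 (binding); labor uses 122 of 122 (binding).
The binding rows give the dual system: 6·y_cooling + 3·y_labor = 60 and 2·y_cooling + 5·y_labor = 28.
Solving: y_cooling = 9, y_labor = 2.
Reduced cost of compound C: c₃ − yᵀa₃ = 18.5 − (9·2 + 2·4) = 18.5 − 26 = -7.5.

-7.5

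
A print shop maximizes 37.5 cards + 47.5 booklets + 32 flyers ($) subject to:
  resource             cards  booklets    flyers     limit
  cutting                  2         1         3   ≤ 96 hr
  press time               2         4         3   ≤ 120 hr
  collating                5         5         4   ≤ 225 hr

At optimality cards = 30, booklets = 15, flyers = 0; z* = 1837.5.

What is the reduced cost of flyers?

-5

Check each constraint at x*: cutting 75/96 (slack 21); press time 120/120 (tight); collating 225/225 (tight).
Since cutting is not tight, its dual is 0.
The binding rows give the dual system: 2·y_press time + 5·y_collating = 37.5 and 4·y_press time + 5·y_collating = 47.5.
Solving: y_press time = 5, y_collating = 5.5.
Reduced cost of flyers: c₃ − yᵀa₃ = 32 − (5·3 + 5.5·4) = 32 − 37 = -5.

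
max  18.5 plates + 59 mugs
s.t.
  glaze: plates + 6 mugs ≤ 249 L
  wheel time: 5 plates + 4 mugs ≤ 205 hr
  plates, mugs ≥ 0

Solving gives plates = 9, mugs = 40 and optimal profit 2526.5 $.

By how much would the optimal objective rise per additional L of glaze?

At the optimum: glaze uses 249 of 249 (binding); wheel time uses 205 of 205 (binding).
From A_Bᵀ y = c: 1·y_glaze + 5·y_wheel time = 18.5; 6·y_glaze + 4·y_wheel time = 59.
→ y_glaze = 8.5 and y_wheel time = 2.
Shadow price of glaze = 8.5.

8.5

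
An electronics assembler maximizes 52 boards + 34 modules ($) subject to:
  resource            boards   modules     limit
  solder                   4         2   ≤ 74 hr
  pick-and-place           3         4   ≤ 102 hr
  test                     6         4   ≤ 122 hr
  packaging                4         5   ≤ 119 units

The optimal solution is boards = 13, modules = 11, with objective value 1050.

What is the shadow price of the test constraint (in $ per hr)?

Check each constraint at x*: solder 74/74 (tight); pick-and-place 83/102 (slack 19); test 122/122 (tight); packaging 107/119 (slack 12).
Slack constraints have shadow price 0 (complementary slackness).
From A_Bᵀ y = c: 4·y_solder + 6·y_test = 52; 2·y_solder + 4·y_test = 34.
→ y_solder = 1 and y_test = 8.
Shadow price of test = 8.

8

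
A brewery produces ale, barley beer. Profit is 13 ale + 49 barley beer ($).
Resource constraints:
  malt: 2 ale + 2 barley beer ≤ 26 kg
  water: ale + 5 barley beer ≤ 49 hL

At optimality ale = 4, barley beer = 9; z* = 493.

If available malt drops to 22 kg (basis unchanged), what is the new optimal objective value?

Both malt and water are binding at x*.
Dual feasibility on the basic columns requires 2·y_malt + 1·y_water = 13, 2·y_malt + 5·y_water = 49.
Solving: y_malt = 2, y_water = 9.
Δz = y_malt·Δb = 2 × (-4) = -8, so new z* = 493 − 8 = 485.

485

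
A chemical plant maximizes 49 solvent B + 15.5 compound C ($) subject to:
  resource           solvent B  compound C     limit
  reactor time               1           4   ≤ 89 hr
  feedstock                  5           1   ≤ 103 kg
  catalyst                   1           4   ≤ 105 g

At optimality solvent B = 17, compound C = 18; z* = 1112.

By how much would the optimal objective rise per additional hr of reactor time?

At the optimum: reactor time uses 89 of 89 (binding); feedstock uses 103 of 103 (binding); catalyst uses 89 of 105 (slack = 16).
By complementary slackness, y = 0 for the non-binding constraint.
Dual feasibility on the basic columns requires 1·y_reactor time + 5·y_feedstock = 49, 4·y_reactor time + 1·y_feedstock = 15.5.
→ y_reactor time = 1.5 and y_feedstock = 9.5.
Shadow price of reactor time = 1.5.

1.5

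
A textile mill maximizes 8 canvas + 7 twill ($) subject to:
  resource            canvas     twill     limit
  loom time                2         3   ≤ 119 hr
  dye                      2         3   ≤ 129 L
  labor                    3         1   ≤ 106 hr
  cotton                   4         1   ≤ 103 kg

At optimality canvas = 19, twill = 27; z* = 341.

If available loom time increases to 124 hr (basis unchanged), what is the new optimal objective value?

351

Binding: loom time and cotton. Non-binding: dye (10 unused), labor (22 unused).
Slack constraints have shadow price 0 (complementary slackness).
The binding rows give the dual system: 2·y_loom time + 4·y_cotton = 8 and 3·y_loom time + 1·y_cotton = 7.
This yields shadow prices y_loom time = 2, y_cotton = 1.
Δz = y_loom time·Δb = 2 × (5) = 10, so new z* = 341 + 10 = 351.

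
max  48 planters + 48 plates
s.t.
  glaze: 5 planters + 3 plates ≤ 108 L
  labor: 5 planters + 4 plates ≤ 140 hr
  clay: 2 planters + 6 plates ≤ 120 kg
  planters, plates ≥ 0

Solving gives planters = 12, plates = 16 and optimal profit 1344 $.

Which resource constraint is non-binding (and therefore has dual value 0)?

labor

glaze: 108/108 (binding)
labor: 124/140 (slack 16)
clay: 120/120 (binding)
By complementary slackness, a constraint with positive slack has shadow price 0 → labor.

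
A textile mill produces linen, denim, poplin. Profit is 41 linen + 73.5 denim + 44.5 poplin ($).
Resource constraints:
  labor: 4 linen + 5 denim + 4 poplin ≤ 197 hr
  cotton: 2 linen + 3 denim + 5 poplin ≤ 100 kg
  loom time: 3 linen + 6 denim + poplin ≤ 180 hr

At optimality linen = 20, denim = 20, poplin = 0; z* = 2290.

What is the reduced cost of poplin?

-6

Check each constraint at x*: labor 180/197 (slack 17); cotton 100/100 (tight); loom time 180/180 (tight).
Slack constraints have shadow price 0 (complementary slackness).
From A_Bᵀ y = c: 2·y_cotton + 3·y_loom time = 41; 3·y_cotton + 6·y_loom time = 73.5.
Solving: y_cotton = 8.5, y_loom time = 8.
Reduced cost of poplin: c₃ − yᵀa₃ = 44.5 − (8.5·5 + 8·1) = 44.5 − 50.5 = -6.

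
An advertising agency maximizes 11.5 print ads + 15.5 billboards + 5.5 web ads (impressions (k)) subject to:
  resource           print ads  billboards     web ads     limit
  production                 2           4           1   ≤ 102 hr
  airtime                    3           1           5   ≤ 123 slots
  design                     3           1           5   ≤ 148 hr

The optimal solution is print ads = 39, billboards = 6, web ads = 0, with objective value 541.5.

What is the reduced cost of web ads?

-5.5

At the optimum: production uses 102 of 102 (binding); airtime uses 123 of 123 (binding); design uses 123 of 148 (slack = 25).
Slack constraints have shadow price 0 (complementary slackness).
The binding rows give the dual system: 2·y_production + 3·y_airtime = 11.5 and 4·y_production + 1·y_airtime = 15.5.
This yields shadow prices y_production = 3.5, y_airtime = 1.5.
Reduced cost of web ads: c₃ − yᵀa₃ = 5.5 − (3.5·1 + 1.5·5) = 5.5 − 11 = -5.5.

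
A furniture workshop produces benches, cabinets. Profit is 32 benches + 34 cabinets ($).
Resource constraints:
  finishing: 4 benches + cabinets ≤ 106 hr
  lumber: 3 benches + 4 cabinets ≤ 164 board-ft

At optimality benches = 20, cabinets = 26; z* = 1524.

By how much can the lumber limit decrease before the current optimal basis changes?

84.5

Binding constraints: finishing, lumber. The basis is B = [[4,1],[3,4]] with det 13.
Per unit decrease in lumber, x* moves by d = (0.0769, -0.3077).
The basis stays optimal until cabinets reaches 0; allowable decrease = 84.5 board-ft.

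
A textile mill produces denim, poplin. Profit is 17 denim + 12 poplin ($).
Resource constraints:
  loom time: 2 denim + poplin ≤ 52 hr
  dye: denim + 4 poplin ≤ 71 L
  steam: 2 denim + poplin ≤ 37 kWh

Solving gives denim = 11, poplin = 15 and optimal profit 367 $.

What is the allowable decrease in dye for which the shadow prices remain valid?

52.5

Binding constraints: dye, steam. The basis is B = [[1,4],[2,1]] with det -7.
Per unit decrease in dye, x* moves by d = (0.1429, -0.2857).
The basis stays optimal until poplin reaches 0; allowable decrease = 52.5 L.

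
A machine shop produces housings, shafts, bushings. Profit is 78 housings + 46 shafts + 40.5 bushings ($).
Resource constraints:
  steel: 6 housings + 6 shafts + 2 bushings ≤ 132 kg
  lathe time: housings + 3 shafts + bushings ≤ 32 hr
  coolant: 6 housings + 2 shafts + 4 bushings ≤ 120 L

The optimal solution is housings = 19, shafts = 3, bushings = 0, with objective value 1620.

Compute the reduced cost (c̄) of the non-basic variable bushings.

Check each constraint at x*: steel 132/132 (tight); lathe time 28/32 (slack 4); coolant 120/120 (tight).
Since lathe time is not tight, its dual is 0.
Dual feasibility on the basic columns requires 6·y_steel + 6·y_coolant = 78, 6·y_steel + 2·y_coolant = 46.
Solving: y_steel = 5, y_coolant = 8.
Reduced cost of bushings: c₃ − yᵀa₃ = 40.5 − (5·2 + 8·4) = 40.5 − 42 = -1.5.

-1.5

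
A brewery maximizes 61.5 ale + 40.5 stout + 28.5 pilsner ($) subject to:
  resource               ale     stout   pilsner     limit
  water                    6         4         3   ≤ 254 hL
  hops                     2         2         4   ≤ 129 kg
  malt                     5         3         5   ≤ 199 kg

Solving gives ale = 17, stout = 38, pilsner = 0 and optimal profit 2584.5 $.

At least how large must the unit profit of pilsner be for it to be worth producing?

34.5

Binding: water and malt. Non-binding: hops (19 unused).
Since hops is not tight, its dual is 0.
From A_Bᵀ y = c: 6·y_water + 5·y_malt = 61.5; 4·y_water + 3·y_malt = 40.5.
Solving: y_water = 9, y_malt = 1.5.
pilsner enters the basis when its profit ≥ yᵀa₃ = 9·3 + 1.5·5 = 34.5.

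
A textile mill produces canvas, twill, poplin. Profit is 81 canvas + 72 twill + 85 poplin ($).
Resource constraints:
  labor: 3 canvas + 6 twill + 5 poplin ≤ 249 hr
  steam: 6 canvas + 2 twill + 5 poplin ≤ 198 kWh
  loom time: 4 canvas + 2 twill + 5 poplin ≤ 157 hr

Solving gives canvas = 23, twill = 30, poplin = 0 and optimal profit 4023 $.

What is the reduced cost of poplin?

-5

Binding: labor and steam. Non-binding: loom time (5 unused).
By complementary slackness, y = 0 for the non-binding constraint.
The binding rows give the dual system: 3·y_labor + 6·y_steam = 81 and 6·y_labor + 2·y_steam = 72.
Solving: y_labor = 9, y_steam = 9.
Reduced cost of poplin: c₃ − yᵀa₃ = 85 − (9·5 + 9·5) = 85 − 90 = -5.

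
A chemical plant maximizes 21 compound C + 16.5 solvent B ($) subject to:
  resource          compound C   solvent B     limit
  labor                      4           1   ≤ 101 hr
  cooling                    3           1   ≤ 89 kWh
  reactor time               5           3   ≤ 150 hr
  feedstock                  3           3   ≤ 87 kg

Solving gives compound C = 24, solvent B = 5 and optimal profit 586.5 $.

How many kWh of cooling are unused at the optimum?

cooling used = 3·24 + 1·5 = 77; slack = 89 − 77 = 12.

12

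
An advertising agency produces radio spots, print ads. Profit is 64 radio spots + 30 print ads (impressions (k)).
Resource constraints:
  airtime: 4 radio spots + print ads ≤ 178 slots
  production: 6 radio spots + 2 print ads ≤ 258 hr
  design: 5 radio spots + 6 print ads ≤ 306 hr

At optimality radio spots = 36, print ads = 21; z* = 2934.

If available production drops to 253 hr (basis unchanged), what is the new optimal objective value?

At the optimum: airtime uses 165 of 178 (slack = 13); production uses 258 of 258 (binding); design uses 306 of 306 (binding).
By complementary slackness, y = 0 for the non-binding constraint.
The binding rows give the dual system: 6·y_production + 5·y_design = 64 and 2·y_production + 6·y_design = 30.
Solving: y_production = 9, y_design = 2.
Δz = y_production·Δb = 9 × (-5) = -45, so new z* = 2934 − 45 = 2889.

2889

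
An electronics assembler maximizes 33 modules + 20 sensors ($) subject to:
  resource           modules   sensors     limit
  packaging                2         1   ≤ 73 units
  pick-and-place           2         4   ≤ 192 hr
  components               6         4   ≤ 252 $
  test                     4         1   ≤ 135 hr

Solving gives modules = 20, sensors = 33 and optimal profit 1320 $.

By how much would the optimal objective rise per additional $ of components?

3.5

Binding: packaging and components. Non-binding: pick-and-place (20 unused), test (22 unused).
Since pick-and-place, test are not tight, their duals are 0.
Dual feasibility on the basic columns requires 2·y_packaging + 6·y_components = 33, 1·y_packaging + 4·y_components = 20.
Solving: y_packaging = 6, y_components = 3.5.
Shadow price of components = 3.5.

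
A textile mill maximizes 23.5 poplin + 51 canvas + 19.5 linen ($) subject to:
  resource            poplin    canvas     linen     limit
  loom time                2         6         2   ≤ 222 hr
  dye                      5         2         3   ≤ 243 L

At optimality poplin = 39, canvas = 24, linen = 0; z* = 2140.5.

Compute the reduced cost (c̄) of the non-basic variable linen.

-1

At the optimum: loom time uses 222 of 222 (binding); dye uses 243 of 243 (binding).
The binding rows give the dual system: 2·y_loom time + 5·y_dye = 23.5 and 6·y_loom time + 2·y_dye = 51.
This yields shadow prices y_loom time = 8, y_dye = 1.5.
Reduced cost of linen: c₃ − yᵀa₃ = 19.5 − (8·2 + 1.5·3) = 19.5 − 20.5 = -1.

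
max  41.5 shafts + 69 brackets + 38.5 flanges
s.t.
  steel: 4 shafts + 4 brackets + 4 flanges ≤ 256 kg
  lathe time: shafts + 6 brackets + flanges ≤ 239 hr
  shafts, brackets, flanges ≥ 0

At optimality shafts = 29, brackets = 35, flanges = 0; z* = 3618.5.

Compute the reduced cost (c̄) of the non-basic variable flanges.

-3

At the optimum: steel uses 256 of 256 (binding); lathe time uses 239 of 239 (binding).
The binding rows give the dual system: 4·y_steel + 1·y_lathe time = 41.5 and 4·y_steel + 6·y_lathe time = 69.
Solving: y_steel = 9, y_lathe time = 5.5.
Reduced cost of flanges: c₃ − yᵀa₃ = 38.5 − (9·4 + 5.5·1) = 38.5 − 41.5 = -3.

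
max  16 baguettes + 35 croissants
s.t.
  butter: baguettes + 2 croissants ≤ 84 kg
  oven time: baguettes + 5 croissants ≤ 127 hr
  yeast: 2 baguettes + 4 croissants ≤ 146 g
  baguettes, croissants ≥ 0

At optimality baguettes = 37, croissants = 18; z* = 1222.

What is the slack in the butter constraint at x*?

11

butter used = 1·37 + 2·18 = 73; slack = 84 − 73 = 11.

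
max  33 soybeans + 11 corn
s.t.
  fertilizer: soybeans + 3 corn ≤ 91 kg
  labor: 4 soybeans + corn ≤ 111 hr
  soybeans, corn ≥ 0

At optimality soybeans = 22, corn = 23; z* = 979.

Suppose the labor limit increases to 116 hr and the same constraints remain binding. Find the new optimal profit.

1019

At the optimum: fertilizer uses 91 of 91 (binding); labor uses 111 of 111 (binding).
The binding rows give the dual system: 1·y_fertilizer + 4·y_labor = 33 and 3·y_fertilizer + 1·y_labor = 11.
→ y_fertilizer = 1 and y_labor = 8.
Δz = y_labor·Δb = 8 × (5) = 40, so new z* = 979 + 40 = 1019.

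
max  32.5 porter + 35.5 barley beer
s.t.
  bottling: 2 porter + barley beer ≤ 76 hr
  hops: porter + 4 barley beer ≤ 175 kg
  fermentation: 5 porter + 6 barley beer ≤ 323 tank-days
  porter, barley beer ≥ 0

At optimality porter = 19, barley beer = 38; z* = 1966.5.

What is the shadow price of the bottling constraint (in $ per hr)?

Check each constraint at x*: bottling 76/76 (tight); hops 171/175 (slack 4); fermentation 323/323 (tight).
Slack constraints have shadow price 0 (complementary slackness).
Dual feasibility on the basic columns requires 2·y_bottling + 5·y_fermentation = 32.5, 1·y_bottling + 6·y_fermentation = 35.5.
Solving: y_bottling = 2.5, y_fermentation = 5.5.
Shadow price of bottling = 2.5.

2.5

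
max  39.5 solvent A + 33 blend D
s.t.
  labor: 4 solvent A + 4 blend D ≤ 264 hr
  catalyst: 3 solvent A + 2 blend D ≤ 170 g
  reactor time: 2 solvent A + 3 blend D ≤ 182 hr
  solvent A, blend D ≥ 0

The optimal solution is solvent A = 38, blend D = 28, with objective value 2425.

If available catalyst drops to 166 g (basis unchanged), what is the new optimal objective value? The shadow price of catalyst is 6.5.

2399

Δb = -4, so new z* = 2425 + (6.5)·(-4) = 2425 − 26 = 2399.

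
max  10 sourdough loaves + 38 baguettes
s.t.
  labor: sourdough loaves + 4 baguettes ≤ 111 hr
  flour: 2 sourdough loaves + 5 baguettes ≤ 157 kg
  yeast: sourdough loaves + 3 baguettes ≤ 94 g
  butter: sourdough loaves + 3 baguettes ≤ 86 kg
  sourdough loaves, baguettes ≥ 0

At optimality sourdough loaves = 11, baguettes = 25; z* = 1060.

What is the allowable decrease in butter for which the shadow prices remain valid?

2.75

Binding constraints: labor, butter. The basis is B = [[1,4],[1,3]] with det -1.
Per unit decrease in butter, x* moves by d = (-4, 1).
The basis stays optimal until sourdough loaves reaches 0; allowable decrease = 2.75 kg.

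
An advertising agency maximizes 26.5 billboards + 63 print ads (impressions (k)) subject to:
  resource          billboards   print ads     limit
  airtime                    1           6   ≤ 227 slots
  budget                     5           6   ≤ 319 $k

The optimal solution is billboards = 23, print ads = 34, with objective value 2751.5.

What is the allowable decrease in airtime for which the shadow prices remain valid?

Binding constraints: airtime, budget. The basis is B = [[1,6],[5,6]] with det -24.
Per unit decrease in airtime, x* moves by d = (0.25, -0.2083).
The basis stays optimal until print ads reaches 0; allowable decrease = 163.2 slots.

163.2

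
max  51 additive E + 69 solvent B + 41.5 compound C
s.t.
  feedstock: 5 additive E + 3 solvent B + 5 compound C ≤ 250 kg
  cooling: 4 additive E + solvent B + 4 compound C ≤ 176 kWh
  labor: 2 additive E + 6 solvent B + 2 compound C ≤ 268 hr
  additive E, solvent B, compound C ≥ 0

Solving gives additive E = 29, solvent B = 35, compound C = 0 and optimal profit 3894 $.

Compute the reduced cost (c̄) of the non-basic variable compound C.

-9.5

Binding: feedstock and labor. Non-binding: cooling (25 unused).
Since cooling is not tight, its dual is 0.
The binding rows give the dual system: 5·y_feedstock + 2·y_labor = 51 and 3·y_feedstock + 6·y_labor = 69.
Solving: y_feedstock = 7, y_labor = 8.
Reduced cost of compound C: c₃ − yᵀa₃ = 41.5 − (7·5 + 8·2) = 41.5 − 51 = -9.5.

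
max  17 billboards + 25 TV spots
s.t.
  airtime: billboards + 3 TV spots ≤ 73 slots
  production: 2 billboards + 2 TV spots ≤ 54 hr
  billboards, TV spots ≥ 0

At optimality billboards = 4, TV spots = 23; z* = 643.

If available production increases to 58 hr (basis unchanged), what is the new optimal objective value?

669

Check each constraint at x*: airtime 73/73 (tight); production 54/54 (tight).
From A_Bᵀ y = c: 1·y_airtime + 2·y_production = 17; 3·y_airtime + 2·y_production = 25.
This yields shadow prices y_airtime = 4, y_production = 6.5.
Δz = y_production·Δb = 6.5 × (4) = 26, so new z* = 643 + 26 = 669.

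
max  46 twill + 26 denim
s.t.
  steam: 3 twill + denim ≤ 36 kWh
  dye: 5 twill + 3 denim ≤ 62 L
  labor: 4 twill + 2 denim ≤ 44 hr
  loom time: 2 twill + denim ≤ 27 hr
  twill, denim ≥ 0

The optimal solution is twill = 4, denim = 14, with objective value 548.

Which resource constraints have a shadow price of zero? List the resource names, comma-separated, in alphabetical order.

loom time, steam

steam: 26/36 (slack 10)
dye: 62/62 (binding)
labor: 44/44 (binding)
loom time: 22/27 (slack 5)
By complementary slackness, a constraint with positive slack has shadow price 0 → loom time, steam.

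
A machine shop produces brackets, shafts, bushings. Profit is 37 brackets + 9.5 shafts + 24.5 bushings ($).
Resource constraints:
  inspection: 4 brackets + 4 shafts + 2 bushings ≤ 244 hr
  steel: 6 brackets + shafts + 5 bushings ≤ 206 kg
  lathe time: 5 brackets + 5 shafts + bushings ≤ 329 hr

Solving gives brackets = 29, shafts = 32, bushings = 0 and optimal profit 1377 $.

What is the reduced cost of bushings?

At the optimum: inspection uses 244 of 244 (binding); steel uses 206 of 206 (binding); lathe time uses 305 of 329 (slack = 24).
By complementary slackness, y = 0 for the non-binding constraint.
Dual feasibility on the basic columns requires 4·y_inspection + 6·y_steel = 37, 4·y_inspection + 1·y_steel = 9.5.
Solving: y_inspection = 1, y_steel = 5.5.
Reduced cost of bushings: c₃ − yᵀa₃ = 24.5 − (1·2 + 5.5·5) = 24.5 − 29.5 = -5.

-5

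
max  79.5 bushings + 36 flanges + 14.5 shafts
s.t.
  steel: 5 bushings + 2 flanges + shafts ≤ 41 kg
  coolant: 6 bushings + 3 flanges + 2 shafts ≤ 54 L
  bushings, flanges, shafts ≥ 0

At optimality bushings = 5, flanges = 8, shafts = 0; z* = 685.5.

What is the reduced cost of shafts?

Both steel and coolant are binding at x*.
From A_Bᵀ y = c: 5·y_steel + 6·y_coolant = 79.5; 2·y_steel + 3·y_coolant = 36.
→ y_steel = 7.5 and y_coolant = 7.
Reduced cost of shafts: c₃ − yᵀa₃ = 14.5 − (7.5·1 + 7·2) = 14.5 − 21.5 = -7.

-7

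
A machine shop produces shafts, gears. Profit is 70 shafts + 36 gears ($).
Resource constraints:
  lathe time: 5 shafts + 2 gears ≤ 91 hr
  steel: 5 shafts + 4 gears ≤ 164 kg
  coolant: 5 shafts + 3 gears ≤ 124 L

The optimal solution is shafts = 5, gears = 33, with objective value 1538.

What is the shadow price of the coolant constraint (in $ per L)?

Binding: lathe time and coolant. Non-binding: steel (7 unused).
Slack constraints have shadow price 0 (complementary slackness).
From A_Bᵀ y = c: 5·y_lathe time + 5·y_coolant = 70; 2·y_lathe time + 3·y_coolant = 36.
This yields shadow prices y_lathe time = 6, y_coolant = 8.
Shadow price of coolant = 8.

8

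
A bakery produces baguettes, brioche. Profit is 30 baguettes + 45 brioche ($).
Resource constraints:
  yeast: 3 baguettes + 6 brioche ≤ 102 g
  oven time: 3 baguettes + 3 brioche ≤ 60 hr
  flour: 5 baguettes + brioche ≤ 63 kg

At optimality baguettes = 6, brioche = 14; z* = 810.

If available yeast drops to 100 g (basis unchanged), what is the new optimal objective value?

800

At the optimum: yeast uses 102 of 102 (binding); oven time uses 60 of 60 (binding); flour uses 44 of 63 (slack = 19).
Slack constraints have shadow price 0 (complementary slackness).
From A_Bᵀ y = c: 3·y_yeast + 3·y_oven time = 30; 6·y_yeast + 3·y_oven time = 45.
→ y_yeast = 5 and y_oven time = 5.
Δz = y_yeast·Δb = 5 × (-2) = -10, so new z* = 810 − 10 = 800.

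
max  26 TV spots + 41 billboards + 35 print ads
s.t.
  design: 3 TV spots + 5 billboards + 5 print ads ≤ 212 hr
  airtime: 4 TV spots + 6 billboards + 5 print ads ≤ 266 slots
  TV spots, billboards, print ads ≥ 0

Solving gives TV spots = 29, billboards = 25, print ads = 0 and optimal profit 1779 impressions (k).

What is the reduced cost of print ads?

At the optimum: design uses 212 of 212 (binding); airtime uses 266 of 266 (binding).
From A_Bᵀ y = c: 3·y_design + 4·y_airtime = 26; 5·y_design + 6·y_airtime = 41.
Solving: y_design = 4, y_airtime = 3.5.
Reduced cost of print ads: c₃ − yᵀa₃ = 35 − (4·5 + 3.5·5) = 35 − 37.5 = -2.5.

-2.5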